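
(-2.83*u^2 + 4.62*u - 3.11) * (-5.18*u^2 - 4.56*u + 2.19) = 14.6594*u^4 - 11.0268*u^3 - 11.1551*u^2 + 24.2994*u - 6.8109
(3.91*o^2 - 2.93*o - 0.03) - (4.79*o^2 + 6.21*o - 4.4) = -0.88*o^2 - 9.14*o + 4.37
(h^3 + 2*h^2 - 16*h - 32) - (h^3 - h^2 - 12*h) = 3*h^2 - 4*h - 32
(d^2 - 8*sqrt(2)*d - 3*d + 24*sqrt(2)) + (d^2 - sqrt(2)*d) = 2*d^2 - 9*sqrt(2)*d - 3*d + 24*sqrt(2)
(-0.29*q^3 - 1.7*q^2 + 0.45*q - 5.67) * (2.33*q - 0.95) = -0.6757*q^4 - 3.6855*q^3 + 2.6635*q^2 - 13.6386*q + 5.3865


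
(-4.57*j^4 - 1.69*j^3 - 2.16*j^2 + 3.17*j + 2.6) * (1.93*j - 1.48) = -8.8201*j^5 + 3.5019*j^4 - 1.6676*j^3 + 9.3149*j^2 + 0.3264*j - 3.848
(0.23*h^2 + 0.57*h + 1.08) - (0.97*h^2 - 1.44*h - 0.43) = -0.74*h^2 + 2.01*h + 1.51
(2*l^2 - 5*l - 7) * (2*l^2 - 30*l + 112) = 4*l^4 - 70*l^3 + 360*l^2 - 350*l - 784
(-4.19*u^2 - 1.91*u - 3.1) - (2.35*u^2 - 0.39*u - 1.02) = -6.54*u^2 - 1.52*u - 2.08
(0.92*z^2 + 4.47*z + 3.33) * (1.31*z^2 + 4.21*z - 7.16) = 1.2052*z^4 + 9.7289*z^3 + 16.5938*z^2 - 17.9859*z - 23.8428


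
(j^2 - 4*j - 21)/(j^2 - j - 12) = (j - 7)/(j - 4)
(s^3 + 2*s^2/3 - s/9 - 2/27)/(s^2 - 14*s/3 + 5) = (27*s^3 + 18*s^2 - 3*s - 2)/(9*(3*s^2 - 14*s + 15))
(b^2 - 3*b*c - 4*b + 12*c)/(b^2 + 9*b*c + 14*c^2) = (b^2 - 3*b*c - 4*b + 12*c)/(b^2 + 9*b*c + 14*c^2)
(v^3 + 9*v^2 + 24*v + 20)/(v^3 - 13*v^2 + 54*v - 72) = (v^3 + 9*v^2 + 24*v + 20)/(v^3 - 13*v^2 + 54*v - 72)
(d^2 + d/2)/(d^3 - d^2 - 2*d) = (d + 1/2)/(d^2 - d - 2)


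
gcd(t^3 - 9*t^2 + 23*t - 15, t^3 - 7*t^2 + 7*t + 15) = t^2 - 8*t + 15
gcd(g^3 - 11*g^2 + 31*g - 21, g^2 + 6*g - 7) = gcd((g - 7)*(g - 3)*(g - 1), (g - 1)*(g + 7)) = g - 1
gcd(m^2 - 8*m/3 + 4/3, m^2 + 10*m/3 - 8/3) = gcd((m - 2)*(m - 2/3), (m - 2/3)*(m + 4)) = m - 2/3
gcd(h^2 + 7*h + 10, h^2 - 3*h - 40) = h + 5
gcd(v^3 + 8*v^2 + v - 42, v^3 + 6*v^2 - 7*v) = v + 7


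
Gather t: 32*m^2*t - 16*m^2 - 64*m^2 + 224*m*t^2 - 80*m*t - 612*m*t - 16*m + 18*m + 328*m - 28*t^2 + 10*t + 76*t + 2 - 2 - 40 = -80*m^2 + 330*m + t^2*(224*m - 28) + t*(32*m^2 - 692*m + 86) - 40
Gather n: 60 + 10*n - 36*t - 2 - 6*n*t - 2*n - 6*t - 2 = n*(8 - 6*t) - 42*t + 56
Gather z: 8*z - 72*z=-64*z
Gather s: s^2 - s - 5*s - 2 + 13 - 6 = s^2 - 6*s + 5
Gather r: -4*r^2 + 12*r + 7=-4*r^2 + 12*r + 7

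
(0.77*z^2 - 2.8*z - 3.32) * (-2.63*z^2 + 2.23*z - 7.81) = -2.0251*z^4 + 9.0811*z^3 - 3.5261*z^2 + 14.4644*z + 25.9292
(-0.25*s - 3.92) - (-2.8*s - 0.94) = 2.55*s - 2.98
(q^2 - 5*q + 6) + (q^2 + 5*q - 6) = 2*q^2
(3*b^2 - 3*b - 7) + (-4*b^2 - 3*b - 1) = -b^2 - 6*b - 8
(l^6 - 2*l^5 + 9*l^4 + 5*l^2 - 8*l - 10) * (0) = 0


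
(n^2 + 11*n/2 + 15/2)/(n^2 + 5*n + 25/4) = 2*(n + 3)/(2*n + 5)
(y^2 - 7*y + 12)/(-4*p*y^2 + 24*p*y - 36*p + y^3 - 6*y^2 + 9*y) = (y - 4)/(-4*p*y + 12*p + y^2 - 3*y)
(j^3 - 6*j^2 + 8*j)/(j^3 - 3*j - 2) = j*(j - 4)/(j^2 + 2*j + 1)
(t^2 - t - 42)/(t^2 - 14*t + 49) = (t + 6)/(t - 7)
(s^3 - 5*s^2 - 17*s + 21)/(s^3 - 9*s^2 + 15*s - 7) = (s + 3)/(s - 1)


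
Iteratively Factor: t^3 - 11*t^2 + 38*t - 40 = (t - 2)*(t^2 - 9*t + 20) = (t - 5)*(t - 2)*(t - 4)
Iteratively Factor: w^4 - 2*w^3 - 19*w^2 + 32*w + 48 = (w + 4)*(w^3 - 6*w^2 + 5*w + 12) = (w + 1)*(w + 4)*(w^2 - 7*w + 12) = (w - 3)*(w + 1)*(w + 4)*(w - 4)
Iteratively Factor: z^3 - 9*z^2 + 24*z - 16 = (z - 4)*(z^2 - 5*z + 4) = (z - 4)^2*(z - 1)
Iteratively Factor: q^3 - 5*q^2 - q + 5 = (q - 1)*(q^2 - 4*q - 5) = (q - 1)*(q + 1)*(q - 5)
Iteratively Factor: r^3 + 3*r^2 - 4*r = (r + 4)*(r^2 - r) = (r - 1)*(r + 4)*(r)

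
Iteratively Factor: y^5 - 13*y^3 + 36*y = (y + 3)*(y^4 - 3*y^3 - 4*y^2 + 12*y) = y*(y + 3)*(y^3 - 3*y^2 - 4*y + 12) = y*(y - 2)*(y + 3)*(y^2 - y - 6) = y*(y - 2)*(y + 2)*(y + 3)*(y - 3)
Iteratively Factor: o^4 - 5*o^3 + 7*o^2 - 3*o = (o - 1)*(o^3 - 4*o^2 + 3*o) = (o - 1)^2*(o^2 - 3*o) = o*(o - 1)^2*(o - 3)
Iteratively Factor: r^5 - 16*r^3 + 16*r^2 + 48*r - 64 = (r + 2)*(r^4 - 2*r^3 - 12*r^2 + 40*r - 32) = (r - 2)*(r + 2)*(r^3 - 12*r + 16) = (r - 2)*(r + 2)*(r + 4)*(r^2 - 4*r + 4) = (r - 2)^2*(r + 2)*(r + 4)*(r - 2)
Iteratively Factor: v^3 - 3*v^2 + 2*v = (v - 1)*(v^2 - 2*v) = v*(v - 1)*(v - 2)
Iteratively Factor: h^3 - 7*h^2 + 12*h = (h - 4)*(h^2 - 3*h) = (h - 4)*(h - 3)*(h)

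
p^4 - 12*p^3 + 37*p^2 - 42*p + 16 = (p - 8)*(p - 2)*(p - 1)^2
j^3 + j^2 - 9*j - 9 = (j - 3)*(j + 1)*(j + 3)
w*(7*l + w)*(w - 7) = 7*l*w^2 - 49*l*w + w^3 - 7*w^2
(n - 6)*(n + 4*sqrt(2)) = n^2 - 6*n + 4*sqrt(2)*n - 24*sqrt(2)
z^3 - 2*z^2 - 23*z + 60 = (z - 4)*(z - 3)*(z + 5)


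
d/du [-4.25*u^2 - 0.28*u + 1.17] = -8.5*u - 0.28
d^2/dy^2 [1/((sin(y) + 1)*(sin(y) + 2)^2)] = (-9*sin(y)^3 - 10*sin(y)^2 + 18*sin(y) + 22)/((sin(y) + 1)^2*(sin(y) + 2)^4)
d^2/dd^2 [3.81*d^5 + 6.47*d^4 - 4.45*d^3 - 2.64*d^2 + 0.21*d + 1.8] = 76.2*d^3 + 77.64*d^2 - 26.7*d - 5.28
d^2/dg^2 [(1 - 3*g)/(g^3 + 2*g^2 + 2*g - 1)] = (-18*g^5 - 24*g^4 + 20*g^3 - 6*g)/(g^9 + 6*g^8 + 18*g^7 + 29*g^6 + 24*g^5 - 13*g^3 - 6*g^2 + 6*g - 1)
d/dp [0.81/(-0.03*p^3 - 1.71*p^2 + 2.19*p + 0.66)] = (0.0729*p^2 + 2.7702*p - 1.7739)/(0.03*p^3 + 1.71*p^2 - 2.19*p - 0.66)^2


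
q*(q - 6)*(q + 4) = q^3 - 2*q^2 - 24*q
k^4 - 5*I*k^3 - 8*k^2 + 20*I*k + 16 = (k - 2)*(k + 2)*(k - 4*I)*(k - I)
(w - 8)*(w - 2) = w^2 - 10*w + 16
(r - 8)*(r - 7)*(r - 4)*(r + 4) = r^4 - 15*r^3 + 40*r^2 + 240*r - 896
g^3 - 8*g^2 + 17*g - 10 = (g - 5)*(g - 2)*(g - 1)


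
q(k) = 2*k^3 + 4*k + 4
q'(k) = 6*k^2 + 4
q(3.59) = 110.90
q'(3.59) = 81.33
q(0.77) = 7.99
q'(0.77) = 7.56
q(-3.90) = -130.24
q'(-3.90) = 95.26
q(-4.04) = -144.04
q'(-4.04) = 101.93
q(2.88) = 63.30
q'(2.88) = 53.77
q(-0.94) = -1.42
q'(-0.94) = 9.30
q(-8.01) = -1055.88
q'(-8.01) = 388.96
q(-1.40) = -7.09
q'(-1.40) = 15.76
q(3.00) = 70.00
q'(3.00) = 58.00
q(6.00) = 460.00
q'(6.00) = 220.00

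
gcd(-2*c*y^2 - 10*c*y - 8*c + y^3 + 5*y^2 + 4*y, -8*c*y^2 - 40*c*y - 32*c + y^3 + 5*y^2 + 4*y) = y^2 + 5*y + 4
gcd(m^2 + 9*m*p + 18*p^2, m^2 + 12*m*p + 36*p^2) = m + 6*p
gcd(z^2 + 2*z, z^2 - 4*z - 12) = z + 2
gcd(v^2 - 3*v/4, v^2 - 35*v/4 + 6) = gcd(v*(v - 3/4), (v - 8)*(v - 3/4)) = v - 3/4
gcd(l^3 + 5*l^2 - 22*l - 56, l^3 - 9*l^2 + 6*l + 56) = l^2 - 2*l - 8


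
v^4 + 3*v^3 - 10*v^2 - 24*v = v*(v - 3)*(v + 2)*(v + 4)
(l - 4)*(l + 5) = l^2 + l - 20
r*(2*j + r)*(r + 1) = 2*j*r^2 + 2*j*r + r^3 + r^2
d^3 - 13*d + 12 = (d - 3)*(d - 1)*(d + 4)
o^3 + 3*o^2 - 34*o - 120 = (o - 6)*(o + 4)*(o + 5)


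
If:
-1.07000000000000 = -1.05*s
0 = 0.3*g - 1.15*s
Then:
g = 3.91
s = 1.02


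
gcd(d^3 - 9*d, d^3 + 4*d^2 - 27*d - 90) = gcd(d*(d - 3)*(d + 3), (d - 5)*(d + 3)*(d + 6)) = d + 3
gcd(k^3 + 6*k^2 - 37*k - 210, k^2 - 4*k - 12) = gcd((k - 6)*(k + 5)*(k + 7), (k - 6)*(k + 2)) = k - 6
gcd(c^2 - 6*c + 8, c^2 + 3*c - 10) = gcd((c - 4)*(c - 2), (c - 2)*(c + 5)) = c - 2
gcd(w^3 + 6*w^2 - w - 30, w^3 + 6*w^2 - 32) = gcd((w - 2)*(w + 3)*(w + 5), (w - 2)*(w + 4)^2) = w - 2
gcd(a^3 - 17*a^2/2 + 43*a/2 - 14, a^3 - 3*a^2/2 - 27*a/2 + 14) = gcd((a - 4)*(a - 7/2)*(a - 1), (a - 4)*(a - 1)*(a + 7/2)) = a^2 - 5*a + 4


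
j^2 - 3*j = j*(j - 3)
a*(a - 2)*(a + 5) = a^3 + 3*a^2 - 10*a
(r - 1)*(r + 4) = r^2 + 3*r - 4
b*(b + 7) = b^2 + 7*b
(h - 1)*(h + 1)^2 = h^3 + h^2 - h - 1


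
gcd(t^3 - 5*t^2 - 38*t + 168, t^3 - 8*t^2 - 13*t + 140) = t - 7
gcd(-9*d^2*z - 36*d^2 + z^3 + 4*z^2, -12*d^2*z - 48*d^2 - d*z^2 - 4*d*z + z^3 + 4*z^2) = 3*d*z + 12*d + z^2 + 4*z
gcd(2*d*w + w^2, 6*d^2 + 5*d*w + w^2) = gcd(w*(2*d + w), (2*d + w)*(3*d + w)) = 2*d + w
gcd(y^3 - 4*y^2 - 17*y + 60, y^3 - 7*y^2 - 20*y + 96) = y^2 + y - 12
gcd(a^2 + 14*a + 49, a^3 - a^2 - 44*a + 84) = a + 7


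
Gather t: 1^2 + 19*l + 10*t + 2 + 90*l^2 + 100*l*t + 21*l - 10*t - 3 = 90*l^2 + 100*l*t + 40*l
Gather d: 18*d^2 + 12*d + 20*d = 18*d^2 + 32*d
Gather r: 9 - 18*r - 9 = -18*r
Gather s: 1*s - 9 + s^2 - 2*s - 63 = s^2 - s - 72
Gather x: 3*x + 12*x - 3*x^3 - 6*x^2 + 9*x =-3*x^3 - 6*x^2 + 24*x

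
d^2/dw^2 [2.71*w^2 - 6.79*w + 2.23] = 5.42000000000000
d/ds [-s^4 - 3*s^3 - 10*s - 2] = -4*s^3 - 9*s^2 - 10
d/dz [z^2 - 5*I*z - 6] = 2*z - 5*I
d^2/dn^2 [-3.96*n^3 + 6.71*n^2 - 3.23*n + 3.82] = 13.42 - 23.76*n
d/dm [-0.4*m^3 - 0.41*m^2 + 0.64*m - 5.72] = -1.2*m^2 - 0.82*m + 0.64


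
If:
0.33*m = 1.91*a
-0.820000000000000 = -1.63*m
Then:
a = 0.09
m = 0.50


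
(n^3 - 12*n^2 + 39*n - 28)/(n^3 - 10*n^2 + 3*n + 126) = (n^2 - 5*n + 4)/(n^2 - 3*n - 18)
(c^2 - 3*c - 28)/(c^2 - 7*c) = (c + 4)/c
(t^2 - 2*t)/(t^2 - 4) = t/(t + 2)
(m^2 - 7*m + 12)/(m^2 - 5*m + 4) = (m - 3)/(m - 1)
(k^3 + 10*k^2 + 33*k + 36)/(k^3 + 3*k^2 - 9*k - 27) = (k + 4)/(k - 3)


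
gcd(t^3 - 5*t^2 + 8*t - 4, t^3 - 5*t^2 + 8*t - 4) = t^3 - 5*t^2 + 8*t - 4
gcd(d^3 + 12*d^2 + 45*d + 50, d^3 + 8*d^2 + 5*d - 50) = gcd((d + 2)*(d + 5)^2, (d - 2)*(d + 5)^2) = d^2 + 10*d + 25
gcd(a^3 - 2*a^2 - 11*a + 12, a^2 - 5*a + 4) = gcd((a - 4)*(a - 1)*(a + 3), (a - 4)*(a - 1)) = a^2 - 5*a + 4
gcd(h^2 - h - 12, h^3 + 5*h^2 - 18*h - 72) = h^2 - h - 12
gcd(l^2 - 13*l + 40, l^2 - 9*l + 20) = l - 5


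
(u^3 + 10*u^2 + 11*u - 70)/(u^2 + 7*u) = u + 3 - 10/u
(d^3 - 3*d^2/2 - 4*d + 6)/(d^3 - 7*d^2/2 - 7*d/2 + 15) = (2*d^2 - 7*d + 6)/(2*d^2 - 11*d + 15)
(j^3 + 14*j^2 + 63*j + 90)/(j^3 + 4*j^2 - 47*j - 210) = (j + 3)/(j - 7)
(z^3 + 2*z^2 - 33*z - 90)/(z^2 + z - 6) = (z^2 - z - 30)/(z - 2)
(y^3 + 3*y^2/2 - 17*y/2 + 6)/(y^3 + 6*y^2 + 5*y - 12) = (y - 3/2)/(y + 3)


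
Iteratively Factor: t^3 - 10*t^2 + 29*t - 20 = (t - 4)*(t^2 - 6*t + 5) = (t - 5)*(t - 4)*(t - 1)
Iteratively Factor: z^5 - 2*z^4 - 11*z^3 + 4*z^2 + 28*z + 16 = (z + 1)*(z^4 - 3*z^3 - 8*z^2 + 12*z + 16) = (z - 2)*(z + 1)*(z^3 - z^2 - 10*z - 8) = (z - 2)*(z + 1)*(z + 2)*(z^2 - 3*z - 4) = (z - 2)*(z + 1)^2*(z + 2)*(z - 4)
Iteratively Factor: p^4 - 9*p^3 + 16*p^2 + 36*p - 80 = (p - 5)*(p^3 - 4*p^2 - 4*p + 16) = (p - 5)*(p + 2)*(p^2 - 6*p + 8) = (p - 5)*(p - 4)*(p + 2)*(p - 2)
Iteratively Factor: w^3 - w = (w)*(w^2 - 1) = w*(w - 1)*(w + 1)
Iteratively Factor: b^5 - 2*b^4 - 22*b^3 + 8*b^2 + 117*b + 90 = (b + 1)*(b^4 - 3*b^3 - 19*b^2 + 27*b + 90) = (b - 3)*(b + 1)*(b^3 - 19*b - 30) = (b - 3)*(b + 1)*(b + 3)*(b^2 - 3*b - 10) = (b - 5)*(b - 3)*(b + 1)*(b + 3)*(b + 2)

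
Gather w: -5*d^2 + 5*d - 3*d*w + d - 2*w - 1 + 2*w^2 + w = -5*d^2 + 6*d + 2*w^2 + w*(-3*d - 1) - 1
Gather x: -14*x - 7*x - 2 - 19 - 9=-21*x - 30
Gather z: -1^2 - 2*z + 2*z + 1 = 0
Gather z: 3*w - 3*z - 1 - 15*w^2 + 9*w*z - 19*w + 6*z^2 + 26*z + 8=-15*w^2 - 16*w + 6*z^2 + z*(9*w + 23) + 7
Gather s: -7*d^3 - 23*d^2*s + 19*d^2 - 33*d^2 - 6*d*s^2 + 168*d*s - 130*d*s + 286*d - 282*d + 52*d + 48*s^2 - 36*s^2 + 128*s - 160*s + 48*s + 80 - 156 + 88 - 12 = -7*d^3 - 14*d^2 + 56*d + s^2*(12 - 6*d) + s*(-23*d^2 + 38*d + 16)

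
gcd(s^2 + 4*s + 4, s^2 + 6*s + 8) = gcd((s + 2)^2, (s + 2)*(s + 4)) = s + 2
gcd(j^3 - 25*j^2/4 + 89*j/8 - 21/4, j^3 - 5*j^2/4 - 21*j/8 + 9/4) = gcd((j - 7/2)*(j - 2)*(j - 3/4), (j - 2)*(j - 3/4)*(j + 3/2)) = j^2 - 11*j/4 + 3/2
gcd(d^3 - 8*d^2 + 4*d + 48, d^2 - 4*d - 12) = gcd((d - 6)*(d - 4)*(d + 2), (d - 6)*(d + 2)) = d^2 - 4*d - 12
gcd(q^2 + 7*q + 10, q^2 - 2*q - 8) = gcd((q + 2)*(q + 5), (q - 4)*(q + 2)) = q + 2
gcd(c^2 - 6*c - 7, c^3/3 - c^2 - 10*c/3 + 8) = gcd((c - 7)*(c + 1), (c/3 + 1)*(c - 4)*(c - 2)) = 1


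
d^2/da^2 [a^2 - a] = 2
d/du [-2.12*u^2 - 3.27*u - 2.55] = -4.24*u - 3.27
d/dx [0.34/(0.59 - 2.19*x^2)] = 1.4892*x/(2.19*x^2 - 0.59)^2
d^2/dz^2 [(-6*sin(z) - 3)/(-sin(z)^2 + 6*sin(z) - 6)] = 6*(-sin(z)^5 - 8*sin(z)^4 + 47*sin(z)^3 - 39*sin(z)^2 - 108*sin(z) + 102)/(sin(z)^2 - 6*sin(z) + 6)^3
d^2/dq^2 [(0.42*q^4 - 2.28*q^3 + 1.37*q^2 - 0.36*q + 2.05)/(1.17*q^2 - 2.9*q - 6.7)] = (1.149876*q^6 - 8.55036*q^5 + 1.43892*q^4 + 64.785372*q^3 + 41.71725*q^2 - 672.76134*q + 203.6091)/(1.601613*q^6 - 11.90943*q^5 + 2.00421*q^4 + 112.0096*q^3 - 11.4771*q^2 - 390.543*q - 300.763)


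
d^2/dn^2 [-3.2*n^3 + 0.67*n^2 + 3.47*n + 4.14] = 1.34 - 19.2*n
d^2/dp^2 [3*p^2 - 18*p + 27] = 6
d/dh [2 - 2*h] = -2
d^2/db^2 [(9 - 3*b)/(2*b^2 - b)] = 6*(-4*b^3 + 36*b^2 - 18*b + 3)/(b^3*(8*b^3 - 12*b^2 + 6*b - 1))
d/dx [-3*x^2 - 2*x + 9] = -6*x - 2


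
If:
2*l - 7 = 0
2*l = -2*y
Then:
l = 7/2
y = -7/2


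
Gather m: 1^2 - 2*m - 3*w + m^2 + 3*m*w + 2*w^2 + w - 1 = m^2 + m*(3*w - 2) + 2*w^2 - 2*w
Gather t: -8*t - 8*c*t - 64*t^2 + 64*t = -64*t^2 + t*(56 - 8*c)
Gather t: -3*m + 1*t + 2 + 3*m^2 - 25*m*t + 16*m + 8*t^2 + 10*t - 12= 3*m^2 + 13*m + 8*t^2 + t*(11 - 25*m) - 10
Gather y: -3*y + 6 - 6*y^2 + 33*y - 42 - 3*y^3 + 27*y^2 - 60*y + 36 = -3*y^3 + 21*y^2 - 30*y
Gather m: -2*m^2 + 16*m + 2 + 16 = -2*m^2 + 16*m + 18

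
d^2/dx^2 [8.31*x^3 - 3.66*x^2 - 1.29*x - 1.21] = 49.86*x - 7.32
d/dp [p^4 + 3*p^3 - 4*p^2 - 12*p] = 4*p^3 + 9*p^2 - 8*p - 12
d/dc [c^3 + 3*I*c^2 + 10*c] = 3*c^2 + 6*I*c + 10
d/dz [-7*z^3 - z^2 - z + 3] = -21*z^2 - 2*z - 1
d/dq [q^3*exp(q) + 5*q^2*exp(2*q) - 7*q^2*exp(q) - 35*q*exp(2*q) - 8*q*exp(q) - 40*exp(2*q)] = (q^3 + 10*q^2*exp(q) - 4*q^2 - 60*q*exp(q) - 22*q - 115*exp(q) - 8)*exp(q)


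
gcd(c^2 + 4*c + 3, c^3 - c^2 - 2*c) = c + 1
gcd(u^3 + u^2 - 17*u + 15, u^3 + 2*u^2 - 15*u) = u^2 + 2*u - 15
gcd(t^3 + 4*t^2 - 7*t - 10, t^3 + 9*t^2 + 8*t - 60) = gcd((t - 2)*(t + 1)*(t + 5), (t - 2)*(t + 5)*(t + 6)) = t^2 + 3*t - 10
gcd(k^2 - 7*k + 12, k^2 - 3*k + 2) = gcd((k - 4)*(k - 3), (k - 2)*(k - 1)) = 1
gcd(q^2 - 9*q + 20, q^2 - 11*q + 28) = q - 4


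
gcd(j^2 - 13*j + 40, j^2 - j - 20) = j - 5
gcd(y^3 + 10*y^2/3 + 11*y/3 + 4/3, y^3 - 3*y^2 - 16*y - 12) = y + 1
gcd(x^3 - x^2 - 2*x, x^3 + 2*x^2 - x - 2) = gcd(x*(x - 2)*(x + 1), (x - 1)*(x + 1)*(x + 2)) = x + 1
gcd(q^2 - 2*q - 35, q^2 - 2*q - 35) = q^2 - 2*q - 35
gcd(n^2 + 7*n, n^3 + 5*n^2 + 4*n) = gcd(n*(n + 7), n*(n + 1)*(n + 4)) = n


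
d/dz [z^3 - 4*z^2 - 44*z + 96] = 3*z^2 - 8*z - 44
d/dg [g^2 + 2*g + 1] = 2*g + 2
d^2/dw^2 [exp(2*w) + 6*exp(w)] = (4*exp(w) + 6)*exp(w)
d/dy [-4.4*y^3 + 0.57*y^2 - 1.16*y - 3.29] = -13.2*y^2 + 1.14*y - 1.16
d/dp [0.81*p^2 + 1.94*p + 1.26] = 1.62*p + 1.94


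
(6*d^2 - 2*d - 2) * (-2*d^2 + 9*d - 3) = -12*d^4 + 58*d^3 - 32*d^2 - 12*d + 6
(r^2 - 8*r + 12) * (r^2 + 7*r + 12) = r^4 - r^3 - 32*r^2 - 12*r + 144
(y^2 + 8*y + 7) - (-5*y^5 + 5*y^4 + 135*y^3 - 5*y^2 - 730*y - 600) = 5*y^5 - 5*y^4 - 135*y^3 + 6*y^2 + 738*y + 607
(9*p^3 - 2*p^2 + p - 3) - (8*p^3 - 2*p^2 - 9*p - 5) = p^3 + 10*p + 2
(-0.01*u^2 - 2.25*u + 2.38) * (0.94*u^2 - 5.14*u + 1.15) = -0.0094*u^4 - 2.0636*u^3 + 13.7907*u^2 - 14.8207*u + 2.737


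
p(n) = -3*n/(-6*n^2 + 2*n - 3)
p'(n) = -3*n*(12*n - 2)/(-6*n^2 + 2*n - 3)^2 - 3/(-6*n^2 + 2*n - 3)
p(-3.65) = -0.12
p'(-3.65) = -0.03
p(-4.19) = -0.11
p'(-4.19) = -0.02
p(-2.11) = -0.19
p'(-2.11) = -0.06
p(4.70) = 0.11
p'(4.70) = -0.02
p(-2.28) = -0.18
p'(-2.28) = -0.06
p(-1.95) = -0.20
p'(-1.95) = -0.07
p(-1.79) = -0.21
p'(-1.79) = -0.07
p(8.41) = 0.06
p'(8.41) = -0.01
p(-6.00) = -0.08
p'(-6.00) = -0.01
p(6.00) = 0.09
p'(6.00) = -0.01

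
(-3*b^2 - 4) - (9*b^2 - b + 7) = -12*b^2 + b - 11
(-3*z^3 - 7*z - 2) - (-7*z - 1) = -3*z^3 - 1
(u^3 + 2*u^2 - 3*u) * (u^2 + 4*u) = u^5 + 6*u^4 + 5*u^3 - 12*u^2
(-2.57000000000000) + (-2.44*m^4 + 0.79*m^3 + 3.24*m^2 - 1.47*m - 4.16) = -2.44*m^4 + 0.79*m^3 + 3.24*m^2 - 1.47*m - 6.73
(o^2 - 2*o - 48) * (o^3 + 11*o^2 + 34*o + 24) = o^5 + 9*o^4 - 36*o^3 - 572*o^2 - 1680*o - 1152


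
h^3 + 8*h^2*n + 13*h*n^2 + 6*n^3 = (h + n)^2*(h + 6*n)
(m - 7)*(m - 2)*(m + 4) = m^3 - 5*m^2 - 22*m + 56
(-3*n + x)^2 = 9*n^2 - 6*n*x + x^2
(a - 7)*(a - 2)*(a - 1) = a^3 - 10*a^2 + 23*a - 14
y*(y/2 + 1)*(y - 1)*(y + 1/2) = y^4/2 + 3*y^3/4 - 3*y^2/4 - y/2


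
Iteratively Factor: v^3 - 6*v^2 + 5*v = (v - 5)*(v^2 - v) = v*(v - 5)*(v - 1)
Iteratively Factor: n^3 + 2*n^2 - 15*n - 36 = (n + 3)*(n^2 - n - 12) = (n + 3)^2*(n - 4)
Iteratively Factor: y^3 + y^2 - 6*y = (y - 2)*(y^2 + 3*y) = y*(y - 2)*(y + 3)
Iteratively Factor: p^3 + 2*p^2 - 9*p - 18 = (p + 2)*(p^2 - 9) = (p - 3)*(p + 2)*(p + 3)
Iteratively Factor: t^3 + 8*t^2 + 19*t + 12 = (t + 3)*(t^2 + 5*t + 4) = (t + 1)*(t + 3)*(t + 4)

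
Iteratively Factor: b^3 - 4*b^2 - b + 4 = (b - 4)*(b^2 - 1) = (b - 4)*(b + 1)*(b - 1)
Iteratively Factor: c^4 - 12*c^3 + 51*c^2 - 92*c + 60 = (c - 5)*(c^3 - 7*c^2 + 16*c - 12) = (c - 5)*(c - 3)*(c^2 - 4*c + 4) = (c - 5)*(c - 3)*(c - 2)*(c - 2)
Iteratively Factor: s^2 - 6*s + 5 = (s - 1)*(s - 5)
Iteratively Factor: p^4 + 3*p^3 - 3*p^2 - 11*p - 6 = (p + 1)*(p^3 + 2*p^2 - 5*p - 6) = (p + 1)^2*(p^2 + p - 6) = (p - 2)*(p + 1)^2*(p + 3)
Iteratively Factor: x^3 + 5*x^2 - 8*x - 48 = (x + 4)*(x^2 + x - 12) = (x - 3)*(x + 4)*(x + 4)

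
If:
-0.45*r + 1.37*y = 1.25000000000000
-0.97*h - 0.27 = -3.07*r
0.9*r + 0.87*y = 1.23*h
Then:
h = 1.05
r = 0.42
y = 1.05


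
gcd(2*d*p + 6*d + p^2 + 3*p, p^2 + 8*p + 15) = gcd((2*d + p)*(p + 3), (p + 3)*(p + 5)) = p + 3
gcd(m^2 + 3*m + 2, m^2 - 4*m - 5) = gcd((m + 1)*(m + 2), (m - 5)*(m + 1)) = m + 1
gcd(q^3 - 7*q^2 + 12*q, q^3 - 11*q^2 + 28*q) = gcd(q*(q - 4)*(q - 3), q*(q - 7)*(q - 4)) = q^2 - 4*q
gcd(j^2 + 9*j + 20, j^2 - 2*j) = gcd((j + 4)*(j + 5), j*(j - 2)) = 1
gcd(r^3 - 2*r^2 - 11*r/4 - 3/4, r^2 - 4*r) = 1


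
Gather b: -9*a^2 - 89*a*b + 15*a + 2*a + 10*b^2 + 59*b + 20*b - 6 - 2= -9*a^2 + 17*a + 10*b^2 + b*(79 - 89*a) - 8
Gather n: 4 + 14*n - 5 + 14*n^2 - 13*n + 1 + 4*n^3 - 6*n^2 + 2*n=4*n^3 + 8*n^2 + 3*n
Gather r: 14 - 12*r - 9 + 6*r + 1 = 6 - 6*r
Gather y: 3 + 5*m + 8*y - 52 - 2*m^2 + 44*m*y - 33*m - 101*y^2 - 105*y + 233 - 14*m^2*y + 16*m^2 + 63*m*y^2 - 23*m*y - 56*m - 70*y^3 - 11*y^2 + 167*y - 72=14*m^2 - 84*m - 70*y^3 + y^2*(63*m - 112) + y*(-14*m^2 + 21*m + 70) + 112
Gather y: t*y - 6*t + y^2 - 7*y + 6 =-6*t + y^2 + y*(t - 7) + 6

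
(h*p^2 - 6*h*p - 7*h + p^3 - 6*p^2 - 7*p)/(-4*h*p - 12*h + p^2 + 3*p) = (-h*p^2 + 6*h*p + 7*h - p^3 + 6*p^2 + 7*p)/(4*h*p + 12*h - p^2 - 3*p)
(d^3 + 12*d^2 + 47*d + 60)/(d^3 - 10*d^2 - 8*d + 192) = (d^2 + 8*d + 15)/(d^2 - 14*d + 48)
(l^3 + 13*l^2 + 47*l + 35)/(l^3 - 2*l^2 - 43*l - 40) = (l + 7)/(l - 8)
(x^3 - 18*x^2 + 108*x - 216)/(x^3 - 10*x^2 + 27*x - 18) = (x^2 - 12*x + 36)/(x^2 - 4*x + 3)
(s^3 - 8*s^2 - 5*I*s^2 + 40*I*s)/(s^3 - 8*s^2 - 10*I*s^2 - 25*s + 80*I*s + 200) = s/(s - 5*I)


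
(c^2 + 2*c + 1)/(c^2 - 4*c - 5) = (c + 1)/(c - 5)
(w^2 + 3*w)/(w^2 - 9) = w/(w - 3)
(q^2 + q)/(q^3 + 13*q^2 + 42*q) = (q + 1)/(q^2 + 13*q + 42)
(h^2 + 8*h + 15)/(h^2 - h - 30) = (h + 3)/(h - 6)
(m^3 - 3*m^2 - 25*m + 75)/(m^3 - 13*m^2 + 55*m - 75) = (m + 5)/(m - 5)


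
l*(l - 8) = l^2 - 8*l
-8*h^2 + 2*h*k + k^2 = (-2*h + k)*(4*h + k)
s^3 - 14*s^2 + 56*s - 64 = (s - 8)*(s - 4)*(s - 2)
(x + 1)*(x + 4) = x^2 + 5*x + 4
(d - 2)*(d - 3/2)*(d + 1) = d^3 - 5*d^2/2 - d/2 + 3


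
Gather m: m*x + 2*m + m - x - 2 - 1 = m*(x + 3) - x - 3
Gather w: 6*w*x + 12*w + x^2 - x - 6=w*(6*x + 12) + x^2 - x - 6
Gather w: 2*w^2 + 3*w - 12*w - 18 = 2*w^2 - 9*w - 18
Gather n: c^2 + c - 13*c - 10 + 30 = c^2 - 12*c + 20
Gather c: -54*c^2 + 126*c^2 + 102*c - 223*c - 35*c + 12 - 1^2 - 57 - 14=72*c^2 - 156*c - 60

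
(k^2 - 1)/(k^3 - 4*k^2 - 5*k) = (k - 1)/(k*(k - 5))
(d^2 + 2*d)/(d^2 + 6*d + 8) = d/(d + 4)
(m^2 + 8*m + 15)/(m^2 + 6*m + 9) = (m + 5)/(m + 3)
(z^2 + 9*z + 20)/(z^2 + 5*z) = (z + 4)/z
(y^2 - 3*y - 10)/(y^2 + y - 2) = (y - 5)/(y - 1)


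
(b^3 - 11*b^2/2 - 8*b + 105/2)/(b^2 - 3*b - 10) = (2*b^2 - b - 21)/(2*(b + 2))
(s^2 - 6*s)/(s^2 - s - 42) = s*(6 - s)/(-s^2 + s + 42)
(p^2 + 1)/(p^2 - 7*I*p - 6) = (p + I)/(p - 6*I)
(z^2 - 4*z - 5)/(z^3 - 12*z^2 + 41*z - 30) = (z + 1)/(z^2 - 7*z + 6)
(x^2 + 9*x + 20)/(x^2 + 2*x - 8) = (x + 5)/(x - 2)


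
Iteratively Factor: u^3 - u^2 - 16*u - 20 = (u + 2)*(u^2 - 3*u - 10) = (u - 5)*(u + 2)*(u + 2)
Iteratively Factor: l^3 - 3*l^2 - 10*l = (l + 2)*(l^2 - 5*l) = l*(l + 2)*(l - 5)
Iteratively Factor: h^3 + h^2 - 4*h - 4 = (h - 2)*(h^2 + 3*h + 2) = (h - 2)*(h + 1)*(h + 2)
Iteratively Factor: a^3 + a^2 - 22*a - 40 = (a - 5)*(a^2 + 6*a + 8) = (a - 5)*(a + 4)*(a + 2)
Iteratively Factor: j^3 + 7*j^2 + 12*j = (j + 4)*(j^2 + 3*j) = j*(j + 4)*(j + 3)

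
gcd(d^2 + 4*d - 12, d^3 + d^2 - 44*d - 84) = d + 6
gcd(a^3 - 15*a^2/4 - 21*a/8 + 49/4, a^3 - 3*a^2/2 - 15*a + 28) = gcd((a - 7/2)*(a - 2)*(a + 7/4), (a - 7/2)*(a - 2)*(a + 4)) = a^2 - 11*a/2 + 7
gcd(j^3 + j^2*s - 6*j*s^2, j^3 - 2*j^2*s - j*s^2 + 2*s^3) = -j + 2*s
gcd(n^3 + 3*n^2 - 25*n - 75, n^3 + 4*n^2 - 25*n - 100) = n^2 - 25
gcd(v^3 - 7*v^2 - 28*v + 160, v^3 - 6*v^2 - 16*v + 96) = v - 4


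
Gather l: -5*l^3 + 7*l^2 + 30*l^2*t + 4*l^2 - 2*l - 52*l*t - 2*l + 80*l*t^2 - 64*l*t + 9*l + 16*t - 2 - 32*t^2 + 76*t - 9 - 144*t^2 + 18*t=-5*l^3 + l^2*(30*t + 11) + l*(80*t^2 - 116*t + 5) - 176*t^2 + 110*t - 11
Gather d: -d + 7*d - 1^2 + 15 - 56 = 6*d - 42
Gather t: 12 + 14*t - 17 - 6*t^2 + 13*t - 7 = -6*t^2 + 27*t - 12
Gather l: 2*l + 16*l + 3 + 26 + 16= 18*l + 45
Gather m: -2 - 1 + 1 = -2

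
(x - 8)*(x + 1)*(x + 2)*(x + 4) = x^4 - x^3 - 42*x^2 - 104*x - 64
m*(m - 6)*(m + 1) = m^3 - 5*m^2 - 6*m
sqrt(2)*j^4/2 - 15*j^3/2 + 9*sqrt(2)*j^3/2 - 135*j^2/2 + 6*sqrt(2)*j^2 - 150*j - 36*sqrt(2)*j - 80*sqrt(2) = (j + 4)*(j + 5)*(j - 8*sqrt(2))*(sqrt(2)*j/2 + 1/2)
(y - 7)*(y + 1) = y^2 - 6*y - 7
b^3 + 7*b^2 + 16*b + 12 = (b + 2)^2*(b + 3)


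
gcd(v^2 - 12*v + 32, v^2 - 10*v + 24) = v - 4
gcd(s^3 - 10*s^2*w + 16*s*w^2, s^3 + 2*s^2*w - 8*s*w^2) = s^2 - 2*s*w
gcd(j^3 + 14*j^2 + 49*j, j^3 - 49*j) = j^2 + 7*j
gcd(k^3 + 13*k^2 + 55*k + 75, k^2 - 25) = k + 5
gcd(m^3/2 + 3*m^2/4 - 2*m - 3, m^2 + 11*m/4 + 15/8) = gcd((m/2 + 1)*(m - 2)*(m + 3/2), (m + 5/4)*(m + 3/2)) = m + 3/2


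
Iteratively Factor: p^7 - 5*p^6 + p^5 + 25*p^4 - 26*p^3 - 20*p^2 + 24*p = (p - 3)*(p^6 - 2*p^5 - 5*p^4 + 10*p^3 + 4*p^2 - 8*p) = (p - 3)*(p + 2)*(p^5 - 4*p^4 + 3*p^3 + 4*p^2 - 4*p) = (p - 3)*(p - 2)*(p + 2)*(p^4 - 2*p^3 - p^2 + 2*p) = (p - 3)*(p - 2)*(p - 1)*(p + 2)*(p^3 - p^2 - 2*p) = (p - 3)*(p - 2)^2*(p - 1)*(p + 2)*(p^2 + p) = (p - 3)*(p - 2)^2*(p - 1)*(p + 1)*(p + 2)*(p)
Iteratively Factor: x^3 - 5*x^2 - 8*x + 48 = (x - 4)*(x^2 - x - 12) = (x - 4)*(x + 3)*(x - 4)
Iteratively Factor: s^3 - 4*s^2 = (s)*(s^2 - 4*s) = s*(s - 4)*(s)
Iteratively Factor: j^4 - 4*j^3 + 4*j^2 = (j - 2)*(j^3 - 2*j^2) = (j - 2)^2*(j^2) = j*(j - 2)^2*(j)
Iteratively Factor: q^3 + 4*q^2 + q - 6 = (q + 3)*(q^2 + q - 2) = (q - 1)*(q + 3)*(q + 2)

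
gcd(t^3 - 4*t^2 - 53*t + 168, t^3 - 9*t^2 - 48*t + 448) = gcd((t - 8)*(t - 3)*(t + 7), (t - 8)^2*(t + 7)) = t^2 - t - 56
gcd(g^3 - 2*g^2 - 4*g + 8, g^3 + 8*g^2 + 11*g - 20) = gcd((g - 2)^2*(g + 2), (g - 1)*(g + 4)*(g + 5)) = 1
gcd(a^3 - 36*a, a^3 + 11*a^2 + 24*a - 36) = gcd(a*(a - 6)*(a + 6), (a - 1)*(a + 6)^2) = a + 6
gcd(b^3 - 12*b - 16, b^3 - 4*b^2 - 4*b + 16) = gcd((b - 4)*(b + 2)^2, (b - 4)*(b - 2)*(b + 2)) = b^2 - 2*b - 8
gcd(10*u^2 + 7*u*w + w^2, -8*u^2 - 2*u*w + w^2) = 2*u + w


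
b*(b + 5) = b^2 + 5*b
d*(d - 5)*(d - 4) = d^3 - 9*d^2 + 20*d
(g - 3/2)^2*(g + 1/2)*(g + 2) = g^4 - g^3/2 - 17*g^2/4 + 21*g/8 + 9/4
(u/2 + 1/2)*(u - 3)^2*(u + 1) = u^4/2 - 2*u^3 - u^2 + 6*u + 9/2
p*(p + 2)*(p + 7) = p^3 + 9*p^2 + 14*p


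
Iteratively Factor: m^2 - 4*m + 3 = (m - 3)*(m - 1)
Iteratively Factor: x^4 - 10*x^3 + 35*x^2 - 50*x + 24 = (x - 4)*(x^3 - 6*x^2 + 11*x - 6) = (x - 4)*(x - 3)*(x^2 - 3*x + 2) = (x - 4)*(x - 3)*(x - 2)*(x - 1)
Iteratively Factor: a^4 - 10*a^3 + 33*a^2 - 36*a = (a - 4)*(a^3 - 6*a^2 + 9*a) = a*(a - 4)*(a^2 - 6*a + 9) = a*(a - 4)*(a - 3)*(a - 3)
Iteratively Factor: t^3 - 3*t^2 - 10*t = (t - 5)*(t^2 + 2*t) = t*(t - 5)*(t + 2)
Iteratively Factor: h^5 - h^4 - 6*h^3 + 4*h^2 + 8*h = (h)*(h^4 - h^3 - 6*h^2 + 4*h + 8) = h*(h + 2)*(h^3 - 3*h^2 + 4) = h*(h - 2)*(h + 2)*(h^2 - h - 2) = h*(h - 2)^2*(h + 2)*(h + 1)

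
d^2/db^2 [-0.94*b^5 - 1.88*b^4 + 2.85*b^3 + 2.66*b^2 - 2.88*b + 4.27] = -18.8*b^3 - 22.56*b^2 + 17.1*b + 5.32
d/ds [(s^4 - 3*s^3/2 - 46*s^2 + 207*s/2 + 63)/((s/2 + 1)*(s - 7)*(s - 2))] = (2*s^6 - 28*s^5 + 89*s^4 - 166*s^3 + 1187*s^2 - 3388*s + 6300)/(s^6 - 14*s^5 + 41*s^4 + 112*s^3 - 376*s^2 - 224*s + 784)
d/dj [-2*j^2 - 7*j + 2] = -4*j - 7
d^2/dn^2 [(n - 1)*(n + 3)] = 2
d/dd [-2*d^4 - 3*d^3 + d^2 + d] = -8*d^3 - 9*d^2 + 2*d + 1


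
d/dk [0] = 0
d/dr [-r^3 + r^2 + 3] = r*(2 - 3*r)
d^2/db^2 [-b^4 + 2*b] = -12*b^2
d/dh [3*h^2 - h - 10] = 6*h - 1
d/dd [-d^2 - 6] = -2*d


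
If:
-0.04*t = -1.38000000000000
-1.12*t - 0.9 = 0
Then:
No Solution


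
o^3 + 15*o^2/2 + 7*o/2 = o*(o + 1/2)*(o + 7)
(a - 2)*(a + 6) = a^2 + 4*a - 12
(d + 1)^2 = d^2 + 2*d + 1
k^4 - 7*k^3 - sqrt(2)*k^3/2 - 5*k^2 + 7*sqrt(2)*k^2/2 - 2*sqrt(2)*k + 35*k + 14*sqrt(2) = (k - 7)*(k - 2*sqrt(2))*(k + sqrt(2)/2)*(k + sqrt(2))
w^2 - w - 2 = (w - 2)*(w + 1)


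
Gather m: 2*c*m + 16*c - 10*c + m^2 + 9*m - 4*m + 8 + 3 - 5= 6*c + m^2 + m*(2*c + 5) + 6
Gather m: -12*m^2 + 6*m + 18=-12*m^2 + 6*m + 18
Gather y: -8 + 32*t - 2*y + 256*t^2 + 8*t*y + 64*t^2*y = 256*t^2 + 32*t + y*(64*t^2 + 8*t - 2) - 8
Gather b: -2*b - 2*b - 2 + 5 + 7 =10 - 4*b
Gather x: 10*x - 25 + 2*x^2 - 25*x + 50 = 2*x^2 - 15*x + 25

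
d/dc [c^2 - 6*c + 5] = 2*c - 6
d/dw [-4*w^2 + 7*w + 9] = 7 - 8*w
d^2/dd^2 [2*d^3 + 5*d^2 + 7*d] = 12*d + 10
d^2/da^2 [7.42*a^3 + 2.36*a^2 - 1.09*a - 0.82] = 44.52*a + 4.72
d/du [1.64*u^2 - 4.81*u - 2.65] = 3.28*u - 4.81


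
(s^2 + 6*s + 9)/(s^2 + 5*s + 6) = (s + 3)/(s + 2)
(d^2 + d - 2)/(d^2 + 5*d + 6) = (d - 1)/(d + 3)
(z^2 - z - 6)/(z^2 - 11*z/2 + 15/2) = 2*(z + 2)/(2*z - 5)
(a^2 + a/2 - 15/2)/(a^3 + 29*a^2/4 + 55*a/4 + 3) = 2*(2*a - 5)/(4*a^2 + 17*a + 4)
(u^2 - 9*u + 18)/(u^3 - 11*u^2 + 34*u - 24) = (u - 3)/(u^2 - 5*u + 4)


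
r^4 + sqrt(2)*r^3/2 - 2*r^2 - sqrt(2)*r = r*(r - sqrt(2))*(r + sqrt(2)/2)*(r + sqrt(2))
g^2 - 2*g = g*(g - 2)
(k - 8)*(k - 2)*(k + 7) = k^3 - 3*k^2 - 54*k + 112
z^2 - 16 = (z - 4)*(z + 4)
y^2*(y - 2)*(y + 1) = y^4 - y^3 - 2*y^2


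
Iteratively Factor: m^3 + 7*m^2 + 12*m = (m + 3)*(m^2 + 4*m) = m*(m + 3)*(m + 4)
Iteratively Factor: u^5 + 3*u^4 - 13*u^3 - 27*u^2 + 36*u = (u + 4)*(u^4 - u^3 - 9*u^2 + 9*u) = (u - 3)*(u + 4)*(u^3 + 2*u^2 - 3*u) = (u - 3)*(u - 1)*(u + 4)*(u^2 + 3*u) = u*(u - 3)*(u - 1)*(u + 4)*(u + 3)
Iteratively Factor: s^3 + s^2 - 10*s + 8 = (s + 4)*(s^2 - 3*s + 2) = (s - 1)*(s + 4)*(s - 2)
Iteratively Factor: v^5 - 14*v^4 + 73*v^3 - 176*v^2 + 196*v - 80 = (v - 2)*(v^4 - 12*v^3 + 49*v^2 - 78*v + 40) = (v - 5)*(v - 2)*(v^3 - 7*v^2 + 14*v - 8) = (v - 5)*(v - 2)^2*(v^2 - 5*v + 4) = (v - 5)*(v - 4)*(v - 2)^2*(v - 1)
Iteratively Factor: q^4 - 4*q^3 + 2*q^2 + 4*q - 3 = (q - 1)*(q^3 - 3*q^2 - q + 3) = (q - 1)^2*(q^2 - 2*q - 3) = (q - 1)^2*(q + 1)*(q - 3)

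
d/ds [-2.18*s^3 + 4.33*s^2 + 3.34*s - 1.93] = -6.54*s^2 + 8.66*s + 3.34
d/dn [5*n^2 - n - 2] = 10*n - 1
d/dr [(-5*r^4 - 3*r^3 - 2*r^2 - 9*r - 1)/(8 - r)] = (15*r^4 - 154*r^3 - 70*r^2 - 32*r - 73)/(r^2 - 16*r + 64)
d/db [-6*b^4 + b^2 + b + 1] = -24*b^3 + 2*b + 1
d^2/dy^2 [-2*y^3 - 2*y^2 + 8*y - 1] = -12*y - 4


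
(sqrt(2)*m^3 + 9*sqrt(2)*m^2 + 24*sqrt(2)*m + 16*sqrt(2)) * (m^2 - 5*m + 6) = sqrt(2)*m^5 + 4*sqrt(2)*m^4 - 15*sqrt(2)*m^3 - 50*sqrt(2)*m^2 + 64*sqrt(2)*m + 96*sqrt(2)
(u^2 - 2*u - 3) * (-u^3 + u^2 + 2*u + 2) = -u^5 + 3*u^4 + 3*u^3 - 5*u^2 - 10*u - 6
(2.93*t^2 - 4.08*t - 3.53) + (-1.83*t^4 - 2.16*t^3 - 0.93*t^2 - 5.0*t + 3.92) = -1.83*t^4 - 2.16*t^3 + 2.0*t^2 - 9.08*t + 0.39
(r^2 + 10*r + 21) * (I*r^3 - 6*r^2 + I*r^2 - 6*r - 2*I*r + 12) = I*r^5 - 6*r^4 + 11*I*r^4 - 66*r^3 + 29*I*r^3 - 174*r^2 + I*r^2 - 6*r - 42*I*r + 252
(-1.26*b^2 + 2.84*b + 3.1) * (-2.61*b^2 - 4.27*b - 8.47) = 3.2886*b^4 - 2.0322*b^3 - 9.5456*b^2 - 37.2918*b - 26.257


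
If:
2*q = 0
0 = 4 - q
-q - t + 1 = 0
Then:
No Solution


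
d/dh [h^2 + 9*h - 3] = 2*h + 9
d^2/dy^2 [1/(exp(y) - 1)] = (exp(y) + 1)*exp(y)/(exp(y) - 1)^3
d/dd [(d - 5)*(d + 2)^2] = (d + 2)*(3*d - 8)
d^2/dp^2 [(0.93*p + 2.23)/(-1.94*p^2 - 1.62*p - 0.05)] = (-(0.93*p + 2.23)*(3.88*p + 1.62)*(7.76*p + 3.24) + (10.8252*p + 11.6656)*(1.94*p^2 + 1.62*p + 0.05))/(1.94*p^2 + 1.62*p + 0.05)^3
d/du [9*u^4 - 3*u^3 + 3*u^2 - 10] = 3*u*(12*u^2 - 3*u + 2)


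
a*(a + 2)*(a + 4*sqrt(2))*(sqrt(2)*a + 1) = sqrt(2)*a^4 + 2*sqrt(2)*a^3 + 9*a^3 + 4*sqrt(2)*a^2 + 18*a^2 + 8*sqrt(2)*a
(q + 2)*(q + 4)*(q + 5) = q^3 + 11*q^2 + 38*q + 40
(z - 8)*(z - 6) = z^2 - 14*z + 48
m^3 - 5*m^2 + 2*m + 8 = (m - 4)*(m - 2)*(m + 1)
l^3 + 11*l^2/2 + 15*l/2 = l*(l + 5/2)*(l + 3)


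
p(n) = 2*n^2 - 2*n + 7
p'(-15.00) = -62.00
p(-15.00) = 487.00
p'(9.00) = 34.00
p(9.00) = 151.00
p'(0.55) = 0.20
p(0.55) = 6.50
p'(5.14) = 18.56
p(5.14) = 49.56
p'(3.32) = 11.28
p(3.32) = 22.40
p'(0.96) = 1.84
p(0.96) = 6.92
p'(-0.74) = -4.96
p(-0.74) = 9.58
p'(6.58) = 24.32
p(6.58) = 80.43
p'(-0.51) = -4.04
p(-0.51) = 8.54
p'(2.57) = 8.28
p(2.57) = 15.07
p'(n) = 4*n - 2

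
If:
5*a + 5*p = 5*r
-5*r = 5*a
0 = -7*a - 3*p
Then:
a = 0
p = 0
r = 0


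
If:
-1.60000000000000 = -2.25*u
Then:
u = 0.71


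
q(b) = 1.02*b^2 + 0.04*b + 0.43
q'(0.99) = 2.06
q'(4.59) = 9.40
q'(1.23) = 2.55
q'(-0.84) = -1.67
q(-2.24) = 5.46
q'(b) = 2.04*b + 0.04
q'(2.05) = 4.22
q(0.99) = 1.47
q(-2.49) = 6.65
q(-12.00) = 146.83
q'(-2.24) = -4.53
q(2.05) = 4.80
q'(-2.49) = -5.04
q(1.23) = 2.02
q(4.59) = 22.10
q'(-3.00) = -6.08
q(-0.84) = 1.12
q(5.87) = 35.81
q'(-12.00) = -24.44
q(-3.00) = 9.49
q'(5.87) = 12.01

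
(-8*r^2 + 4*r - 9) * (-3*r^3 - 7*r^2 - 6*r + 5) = 24*r^5 + 44*r^4 + 47*r^3 - r^2 + 74*r - 45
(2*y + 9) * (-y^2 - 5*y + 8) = -2*y^3 - 19*y^2 - 29*y + 72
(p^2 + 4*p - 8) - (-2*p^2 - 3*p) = 3*p^2 + 7*p - 8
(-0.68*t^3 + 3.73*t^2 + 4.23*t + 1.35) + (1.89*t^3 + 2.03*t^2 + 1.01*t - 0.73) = 1.21*t^3 + 5.76*t^2 + 5.24*t + 0.62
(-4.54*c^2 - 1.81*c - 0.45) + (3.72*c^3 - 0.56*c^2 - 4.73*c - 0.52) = 3.72*c^3 - 5.1*c^2 - 6.54*c - 0.97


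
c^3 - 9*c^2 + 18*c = c*(c - 6)*(c - 3)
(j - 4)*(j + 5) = j^2 + j - 20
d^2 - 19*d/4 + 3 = (d - 4)*(d - 3/4)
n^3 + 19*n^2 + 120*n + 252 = (n + 6)^2*(n + 7)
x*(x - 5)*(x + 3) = x^3 - 2*x^2 - 15*x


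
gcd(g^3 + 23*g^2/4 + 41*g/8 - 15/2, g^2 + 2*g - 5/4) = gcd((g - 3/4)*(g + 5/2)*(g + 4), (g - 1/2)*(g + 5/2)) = g + 5/2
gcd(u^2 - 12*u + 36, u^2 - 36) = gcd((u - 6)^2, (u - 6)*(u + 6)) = u - 6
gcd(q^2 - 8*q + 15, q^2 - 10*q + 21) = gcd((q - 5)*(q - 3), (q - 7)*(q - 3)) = q - 3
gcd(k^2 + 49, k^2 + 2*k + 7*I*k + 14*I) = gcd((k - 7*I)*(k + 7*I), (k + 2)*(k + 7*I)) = k + 7*I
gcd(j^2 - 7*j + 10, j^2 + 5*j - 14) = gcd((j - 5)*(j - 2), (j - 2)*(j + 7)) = j - 2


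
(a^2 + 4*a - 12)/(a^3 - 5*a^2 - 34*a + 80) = (a + 6)/(a^2 - 3*a - 40)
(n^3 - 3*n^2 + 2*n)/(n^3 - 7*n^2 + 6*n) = (n - 2)/(n - 6)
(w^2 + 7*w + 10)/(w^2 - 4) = (w + 5)/(w - 2)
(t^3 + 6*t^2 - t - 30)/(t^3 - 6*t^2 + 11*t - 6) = (t^2 + 8*t + 15)/(t^2 - 4*t + 3)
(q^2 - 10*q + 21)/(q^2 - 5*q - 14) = (q - 3)/(q + 2)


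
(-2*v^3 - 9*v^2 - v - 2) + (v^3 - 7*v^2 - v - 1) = -v^3 - 16*v^2 - 2*v - 3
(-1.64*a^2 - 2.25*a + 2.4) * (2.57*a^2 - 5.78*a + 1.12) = -4.2148*a^4 + 3.6967*a^3 + 17.3362*a^2 - 16.392*a + 2.688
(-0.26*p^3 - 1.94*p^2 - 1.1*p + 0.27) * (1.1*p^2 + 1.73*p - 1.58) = -0.286*p^5 - 2.5838*p^4 - 4.1554*p^3 + 1.4592*p^2 + 2.2051*p - 0.4266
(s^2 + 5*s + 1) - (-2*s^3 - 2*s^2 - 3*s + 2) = 2*s^3 + 3*s^2 + 8*s - 1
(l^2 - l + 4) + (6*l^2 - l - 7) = 7*l^2 - 2*l - 3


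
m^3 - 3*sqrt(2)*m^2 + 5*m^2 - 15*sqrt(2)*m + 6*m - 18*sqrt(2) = (m + 2)*(m + 3)*(m - 3*sqrt(2))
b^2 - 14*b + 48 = (b - 8)*(b - 6)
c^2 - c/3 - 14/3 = (c - 7/3)*(c + 2)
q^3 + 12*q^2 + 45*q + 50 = (q + 2)*(q + 5)^2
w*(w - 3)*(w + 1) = w^3 - 2*w^2 - 3*w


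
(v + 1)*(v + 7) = v^2 + 8*v + 7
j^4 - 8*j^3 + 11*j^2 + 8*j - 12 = (j - 6)*(j - 2)*(j - 1)*(j + 1)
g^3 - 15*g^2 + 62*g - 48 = (g - 8)*(g - 6)*(g - 1)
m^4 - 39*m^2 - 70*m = m*(m - 7)*(m + 2)*(m + 5)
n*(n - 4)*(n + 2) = n^3 - 2*n^2 - 8*n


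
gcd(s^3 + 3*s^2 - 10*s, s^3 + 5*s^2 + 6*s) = s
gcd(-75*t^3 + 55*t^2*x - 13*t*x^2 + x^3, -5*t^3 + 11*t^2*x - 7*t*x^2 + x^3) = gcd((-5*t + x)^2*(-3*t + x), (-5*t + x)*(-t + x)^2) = -5*t + x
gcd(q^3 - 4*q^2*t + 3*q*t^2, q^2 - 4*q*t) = q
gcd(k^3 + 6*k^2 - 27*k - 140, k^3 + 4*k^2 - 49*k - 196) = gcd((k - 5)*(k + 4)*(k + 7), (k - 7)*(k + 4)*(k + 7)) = k^2 + 11*k + 28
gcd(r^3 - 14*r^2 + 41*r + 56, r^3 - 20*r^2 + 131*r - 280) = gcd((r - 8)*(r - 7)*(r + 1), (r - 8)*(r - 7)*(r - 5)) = r^2 - 15*r + 56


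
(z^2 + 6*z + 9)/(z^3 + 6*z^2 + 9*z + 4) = (z^2 + 6*z + 9)/(z^3 + 6*z^2 + 9*z + 4)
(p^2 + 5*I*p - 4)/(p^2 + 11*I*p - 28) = (p + I)/(p + 7*I)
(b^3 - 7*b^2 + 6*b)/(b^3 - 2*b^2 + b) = (b - 6)/(b - 1)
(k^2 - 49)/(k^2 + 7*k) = (k - 7)/k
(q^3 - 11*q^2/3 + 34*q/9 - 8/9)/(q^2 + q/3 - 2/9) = (3*q^2 - 10*q + 8)/(3*q + 2)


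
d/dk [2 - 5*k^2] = -10*k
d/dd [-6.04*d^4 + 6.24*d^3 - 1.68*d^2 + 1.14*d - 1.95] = -24.16*d^3 + 18.72*d^2 - 3.36*d + 1.14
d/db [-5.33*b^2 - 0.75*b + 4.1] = -10.66*b - 0.75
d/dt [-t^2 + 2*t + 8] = 2 - 2*t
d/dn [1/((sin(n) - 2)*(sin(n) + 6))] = -2*(sin(n) + 2)*cos(n)/((sin(n) - 2)^2*(sin(n) + 6)^2)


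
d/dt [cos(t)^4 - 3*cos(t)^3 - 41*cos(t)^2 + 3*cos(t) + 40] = (-4*cos(t)^3 + 9*cos(t)^2 + 82*cos(t) - 3)*sin(t)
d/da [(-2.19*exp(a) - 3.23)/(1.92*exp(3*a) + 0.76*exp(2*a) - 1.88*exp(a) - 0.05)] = (8.4096*exp(3*a) + 20.2692*exp(2*a) + 4.9096*exp(a) - 5.9629)*exp(a)/(3.6864*exp(6*a) + 2.9184*exp(5*a) - 6.6416*exp(4*a) - 3.0496*exp(3*a) + 3.4584*exp(2*a) + 0.188*exp(a) + 0.0025)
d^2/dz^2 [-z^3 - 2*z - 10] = -6*z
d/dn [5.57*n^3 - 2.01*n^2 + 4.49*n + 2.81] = 16.71*n^2 - 4.02*n + 4.49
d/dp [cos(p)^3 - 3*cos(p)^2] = 3*(2 - cos(p))*sin(p)*cos(p)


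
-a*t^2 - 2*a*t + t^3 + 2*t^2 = t*(-a + t)*(t + 2)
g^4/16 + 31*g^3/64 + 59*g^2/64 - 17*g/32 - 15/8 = (g/4 + 1/2)*(g/4 + 1)*(g - 5/4)*(g + 3)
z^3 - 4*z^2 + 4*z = z*(z - 2)^2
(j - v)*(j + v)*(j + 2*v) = j^3 + 2*j^2*v - j*v^2 - 2*v^3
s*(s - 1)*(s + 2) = s^3 + s^2 - 2*s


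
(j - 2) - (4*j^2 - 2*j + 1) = -4*j^2 + 3*j - 3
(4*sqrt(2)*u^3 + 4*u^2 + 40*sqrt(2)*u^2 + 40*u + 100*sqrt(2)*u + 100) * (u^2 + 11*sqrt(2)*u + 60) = 4*sqrt(2)*u^5 + 40*sqrt(2)*u^4 + 92*u^4 + 384*sqrt(2)*u^3 + 920*u^3 + 2540*u^2 + 2840*sqrt(2)*u^2 + 2400*u + 7100*sqrt(2)*u + 6000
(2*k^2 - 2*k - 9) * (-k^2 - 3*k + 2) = -2*k^4 - 4*k^3 + 19*k^2 + 23*k - 18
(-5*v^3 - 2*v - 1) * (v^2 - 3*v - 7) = -5*v^5 + 15*v^4 + 33*v^3 + 5*v^2 + 17*v + 7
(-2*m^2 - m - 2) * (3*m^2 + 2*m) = -6*m^4 - 7*m^3 - 8*m^2 - 4*m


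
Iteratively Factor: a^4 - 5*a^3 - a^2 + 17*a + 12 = (a - 3)*(a^3 - 2*a^2 - 7*a - 4) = (a - 3)*(a + 1)*(a^2 - 3*a - 4) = (a - 4)*(a - 3)*(a + 1)*(a + 1)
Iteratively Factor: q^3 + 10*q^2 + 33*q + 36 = (q + 3)*(q^2 + 7*q + 12) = (q + 3)*(q + 4)*(q + 3)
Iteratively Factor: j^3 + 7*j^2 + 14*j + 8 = (j + 4)*(j^2 + 3*j + 2) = (j + 1)*(j + 4)*(j + 2)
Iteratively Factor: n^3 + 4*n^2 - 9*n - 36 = (n + 4)*(n^2 - 9) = (n - 3)*(n + 4)*(n + 3)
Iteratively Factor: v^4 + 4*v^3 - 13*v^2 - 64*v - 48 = (v + 1)*(v^3 + 3*v^2 - 16*v - 48) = (v + 1)*(v + 4)*(v^2 - v - 12) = (v + 1)*(v + 3)*(v + 4)*(v - 4)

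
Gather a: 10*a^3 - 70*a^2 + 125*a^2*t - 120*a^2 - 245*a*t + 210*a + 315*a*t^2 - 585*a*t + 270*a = 10*a^3 + a^2*(125*t - 190) + a*(315*t^2 - 830*t + 480)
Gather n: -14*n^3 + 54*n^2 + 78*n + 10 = -14*n^3 + 54*n^2 + 78*n + 10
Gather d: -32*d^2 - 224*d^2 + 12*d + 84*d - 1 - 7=-256*d^2 + 96*d - 8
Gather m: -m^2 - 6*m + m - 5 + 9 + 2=-m^2 - 5*m + 6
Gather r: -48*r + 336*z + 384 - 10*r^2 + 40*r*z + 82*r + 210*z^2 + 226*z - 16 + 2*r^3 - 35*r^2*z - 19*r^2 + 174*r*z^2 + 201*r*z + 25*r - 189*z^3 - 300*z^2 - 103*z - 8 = 2*r^3 + r^2*(-35*z - 29) + r*(174*z^2 + 241*z + 59) - 189*z^3 - 90*z^2 + 459*z + 360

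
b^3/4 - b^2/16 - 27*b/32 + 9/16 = (b/4 + 1/2)*(b - 3/2)*(b - 3/4)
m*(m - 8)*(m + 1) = m^3 - 7*m^2 - 8*m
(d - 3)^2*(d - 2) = d^3 - 8*d^2 + 21*d - 18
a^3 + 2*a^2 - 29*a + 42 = (a - 3)*(a - 2)*(a + 7)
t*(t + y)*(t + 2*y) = t^3 + 3*t^2*y + 2*t*y^2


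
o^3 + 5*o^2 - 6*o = o*(o - 1)*(o + 6)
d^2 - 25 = (d - 5)*(d + 5)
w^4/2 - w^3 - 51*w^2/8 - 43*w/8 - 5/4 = (w/2 + 1/4)*(w - 5)*(w + 1/2)*(w + 2)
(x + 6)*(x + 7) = x^2 + 13*x + 42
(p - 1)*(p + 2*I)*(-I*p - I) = -I*p^3 + 2*p^2 + I*p - 2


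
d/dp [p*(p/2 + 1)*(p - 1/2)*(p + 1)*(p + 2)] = 5*p^4/2 + 9*p^3 + 33*p^2/4 - 1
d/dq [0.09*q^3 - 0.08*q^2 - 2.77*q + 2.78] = 0.27*q^2 - 0.16*q - 2.77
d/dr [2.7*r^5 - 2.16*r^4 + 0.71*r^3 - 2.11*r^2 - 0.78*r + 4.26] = 13.5*r^4 - 8.64*r^3 + 2.13*r^2 - 4.22*r - 0.78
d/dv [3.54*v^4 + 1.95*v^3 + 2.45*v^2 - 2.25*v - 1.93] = 14.16*v^3 + 5.85*v^2 + 4.9*v - 2.25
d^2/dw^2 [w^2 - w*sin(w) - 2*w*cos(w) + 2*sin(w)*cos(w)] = w*sin(w) + 2*w*cos(w) + 4*sin(w) - 4*sin(2*w) - 2*cos(w) + 2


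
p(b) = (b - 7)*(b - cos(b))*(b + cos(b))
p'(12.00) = 258.76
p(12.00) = 716.44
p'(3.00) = -14.86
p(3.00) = -32.08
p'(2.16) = -12.08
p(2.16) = -21.09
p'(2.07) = -12.21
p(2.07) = -19.99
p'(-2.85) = 57.93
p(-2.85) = -70.97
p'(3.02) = -14.95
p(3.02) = -32.38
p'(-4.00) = 114.46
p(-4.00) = -171.30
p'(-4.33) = 124.57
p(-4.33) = -210.85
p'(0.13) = -4.52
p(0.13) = 6.64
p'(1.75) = -13.50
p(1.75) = -15.91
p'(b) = (1 - sin(b))*(b - 7)*(b - cos(b)) + (b - 7)*(b + cos(b))*(sin(b) + 1) + (b - cos(b))*(b + cos(b))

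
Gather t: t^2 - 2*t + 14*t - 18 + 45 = t^2 + 12*t + 27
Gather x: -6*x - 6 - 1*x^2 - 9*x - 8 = -x^2 - 15*x - 14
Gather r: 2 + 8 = 10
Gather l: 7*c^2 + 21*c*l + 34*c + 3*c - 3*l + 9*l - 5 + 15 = 7*c^2 + 37*c + l*(21*c + 6) + 10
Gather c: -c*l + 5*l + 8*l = -c*l + 13*l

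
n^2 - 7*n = n*(n - 7)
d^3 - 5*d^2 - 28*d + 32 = (d - 8)*(d - 1)*(d + 4)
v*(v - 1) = v^2 - v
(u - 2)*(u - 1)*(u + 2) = u^3 - u^2 - 4*u + 4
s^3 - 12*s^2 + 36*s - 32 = (s - 8)*(s - 2)^2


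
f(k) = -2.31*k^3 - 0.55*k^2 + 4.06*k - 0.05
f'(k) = -6.93*k^2 - 1.1*k + 4.06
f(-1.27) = -1.36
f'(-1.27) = -5.72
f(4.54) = -209.12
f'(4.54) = -143.77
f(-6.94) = 717.41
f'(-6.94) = -322.08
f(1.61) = -4.58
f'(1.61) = -15.67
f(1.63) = -4.90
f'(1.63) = -16.15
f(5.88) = -464.81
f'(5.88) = -242.01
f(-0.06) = -0.30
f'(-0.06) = 4.10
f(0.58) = 1.67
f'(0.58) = 1.09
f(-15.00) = 7611.55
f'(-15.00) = -1538.69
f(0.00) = -0.05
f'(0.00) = 4.06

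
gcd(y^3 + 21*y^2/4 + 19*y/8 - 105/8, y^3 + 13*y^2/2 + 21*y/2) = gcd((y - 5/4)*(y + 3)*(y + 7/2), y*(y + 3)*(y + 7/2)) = y^2 + 13*y/2 + 21/2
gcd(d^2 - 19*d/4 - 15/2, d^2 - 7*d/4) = 1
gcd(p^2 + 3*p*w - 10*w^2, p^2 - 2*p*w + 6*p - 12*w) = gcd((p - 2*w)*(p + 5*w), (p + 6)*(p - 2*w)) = p - 2*w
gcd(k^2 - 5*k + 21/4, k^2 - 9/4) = k - 3/2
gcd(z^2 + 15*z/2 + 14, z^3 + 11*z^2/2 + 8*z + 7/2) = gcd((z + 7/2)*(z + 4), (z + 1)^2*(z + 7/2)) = z + 7/2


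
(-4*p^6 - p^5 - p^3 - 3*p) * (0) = 0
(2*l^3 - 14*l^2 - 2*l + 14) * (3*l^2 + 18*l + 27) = 6*l^5 - 6*l^4 - 204*l^3 - 372*l^2 + 198*l + 378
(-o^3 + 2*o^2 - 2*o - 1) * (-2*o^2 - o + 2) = 2*o^5 - 3*o^4 + 8*o^2 - 3*o - 2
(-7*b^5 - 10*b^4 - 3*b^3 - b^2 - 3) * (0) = 0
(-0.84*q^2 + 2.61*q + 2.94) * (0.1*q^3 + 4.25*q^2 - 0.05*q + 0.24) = -0.084*q^5 - 3.309*q^4 + 11.4285*q^3 + 12.1629*q^2 + 0.4794*q + 0.7056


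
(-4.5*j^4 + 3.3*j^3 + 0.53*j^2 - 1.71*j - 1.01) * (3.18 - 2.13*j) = 9.585*j^5 - 21.339*j^4 + 9.3651*j^3 + 5.3277*j^2 - 3.2865*j - 3.2118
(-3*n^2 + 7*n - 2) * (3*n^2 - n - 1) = -9*n^4 + 24*n^3 - 10*n^2 - 5*n + 2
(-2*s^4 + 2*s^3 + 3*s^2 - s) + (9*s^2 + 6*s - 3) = -2*s^4 + 2*s^3 + 12*s^2 + 5*s - 3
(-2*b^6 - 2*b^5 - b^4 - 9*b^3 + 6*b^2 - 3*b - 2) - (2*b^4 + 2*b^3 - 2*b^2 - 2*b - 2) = -2*b^6 - 2*b^5 - 3*b^4 - 11*b^3 + 8*b^2 - b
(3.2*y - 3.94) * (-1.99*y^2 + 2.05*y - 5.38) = -6.368*y^3 + 14.4006*y^2 - 25.293*y + 21.1972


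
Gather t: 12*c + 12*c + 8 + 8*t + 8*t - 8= 24*c + 16*t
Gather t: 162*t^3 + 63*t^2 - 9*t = 162*t^3 + 63*t^2 - 9*t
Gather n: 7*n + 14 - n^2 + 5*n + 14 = -n^2 + 12*n + 28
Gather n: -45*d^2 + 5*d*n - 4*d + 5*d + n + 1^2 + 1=-45*d^2 + d + n*(5*d + 1) + 2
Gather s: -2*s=-2*s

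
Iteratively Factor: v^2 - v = (v)*(v - 1)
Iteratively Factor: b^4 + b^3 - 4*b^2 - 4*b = (b - 2)*(b^3 + 3*b^2 + 2*b) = b*(b - 2)*(b^2 + 3*b + 2) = b*(b - 2)*(b + 1)*(b + 2)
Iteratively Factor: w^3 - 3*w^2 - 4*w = (w)*(w^2 - 3*w - 4) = w*(w - 4)*(w + 1)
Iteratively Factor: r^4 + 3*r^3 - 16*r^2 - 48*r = (r + 3)*(r^3 - 16*r) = (r - 4)*(r + 3)*(r^2 + 4*r) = (r - 4)*(r + 3)*(r + 4)*(r)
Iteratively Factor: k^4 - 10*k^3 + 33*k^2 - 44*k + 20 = (k - 1)*(k^3 - 9*k^2 + 24*k - 20) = (k - 2)*(k - 1)*(k^2 - 7*k + 10) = (k - 5)*(k - 2)*(k - 1)*(k - 2)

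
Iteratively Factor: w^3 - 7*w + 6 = (w - 1)*(w^2 + w - 6) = (w - 2)*(w - 1)*(w + 3)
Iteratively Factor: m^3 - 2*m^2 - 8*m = (m)*(m^2 - 2*m - 8) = m*(m + 2)*(m - 4)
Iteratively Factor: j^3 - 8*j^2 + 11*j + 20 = (j + 1)*(j^2 - 9*j + 20) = (j - 4)*(j + 1)*(j - 5)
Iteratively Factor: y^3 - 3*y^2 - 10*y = (y + 2)*(y^2 - 5*y) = y*(y + 2)*(y - 5)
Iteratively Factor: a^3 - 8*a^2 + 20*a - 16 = (a - 2)*(a^2 - 6*a + 8) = (a - 4)*(a - 2)*(a - 2)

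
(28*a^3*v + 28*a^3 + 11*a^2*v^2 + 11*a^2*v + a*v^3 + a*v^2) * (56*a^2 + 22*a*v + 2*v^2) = 1568*a^5*v + 1568*a^5 + 1232*a^4*v^2 + 1232*a^4*v + 354*a^3*v^3 + 354*a^3*v^2 + 44*a^2*v^4 + 44*a^2*v^3 + 2*a*v^5 + 2*a*v^4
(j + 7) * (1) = j + 7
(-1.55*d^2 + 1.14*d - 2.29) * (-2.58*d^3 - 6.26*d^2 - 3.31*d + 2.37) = 3.999*d^5 + 6.7618*d^4 + 3.9023*d^3 + 6.8885*d^2 + 10.2817*d - 5.4273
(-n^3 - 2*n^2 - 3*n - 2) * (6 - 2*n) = 2*n^4 - 2*n^3 - 6*n^2 - 14*n - 12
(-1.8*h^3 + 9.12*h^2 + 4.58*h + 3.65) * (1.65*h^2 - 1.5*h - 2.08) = -2.97*h^5 + 17.748*h^4 - 2.379*h^3 - 19.8171*h^2 - 15.0014*h - 7.592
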